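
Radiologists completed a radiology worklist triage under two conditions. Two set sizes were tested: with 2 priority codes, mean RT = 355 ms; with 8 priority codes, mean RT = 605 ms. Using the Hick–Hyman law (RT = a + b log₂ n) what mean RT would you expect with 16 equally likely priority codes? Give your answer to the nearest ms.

RT is linear in log₂ n, so two points fix the line:
  b = (605 − 355) / (log₂ 8 − log₂ 2) = 250 / (3 − 1) = 125 ms/bit
  a = 355 − 125 × 1 = 230 ms
Then RT(16) = 230 + 125 × log₂ 16 = 230 + 125 × 4 ≈ 730.000 ms.

730 ms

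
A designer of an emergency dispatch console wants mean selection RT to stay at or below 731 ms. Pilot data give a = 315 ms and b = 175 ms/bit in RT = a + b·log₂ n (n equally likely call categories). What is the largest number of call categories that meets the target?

Information budget: (731 − 315)/175 = 2.3771 bits, so n ≤ 2^2.3771 = 5.195 → at most 5.

5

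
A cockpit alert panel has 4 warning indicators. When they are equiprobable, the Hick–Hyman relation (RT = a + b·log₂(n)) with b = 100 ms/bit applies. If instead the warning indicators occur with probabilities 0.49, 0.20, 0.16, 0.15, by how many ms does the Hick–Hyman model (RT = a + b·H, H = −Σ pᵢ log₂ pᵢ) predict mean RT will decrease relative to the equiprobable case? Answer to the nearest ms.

20 ms

The RT saving is b·ΔH. Equiprobable H₀ = log₂(4) = 2.0000 bits; with the given probabilities H = 1.8022 bits.
b·(H₀ − H) = 100 × (2.0000 − 1.8022) = 19.78 ms.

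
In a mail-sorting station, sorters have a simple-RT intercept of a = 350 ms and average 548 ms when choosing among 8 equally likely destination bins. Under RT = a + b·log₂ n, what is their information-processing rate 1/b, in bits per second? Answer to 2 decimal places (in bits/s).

15.15 bits/s

Choice component = 548 − 350 = 198 ms over log₂(8) = 3 bits.
b = 198 / 3 = 66.000 ms/bit, so 1/b = 15.152 bits/s.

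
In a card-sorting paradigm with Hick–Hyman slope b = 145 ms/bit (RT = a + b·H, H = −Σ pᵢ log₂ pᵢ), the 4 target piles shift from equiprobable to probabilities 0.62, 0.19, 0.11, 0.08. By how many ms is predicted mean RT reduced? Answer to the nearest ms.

The RT saving is b·ΔH. Equiprobable H₀ = log₂(4) = 2.0000 bits; with the given probabilities H = 1.5246 bits.
b·(H₀ − H) = 145 × (2.0000 − 1.5246) = 68.93 ms.

69 ms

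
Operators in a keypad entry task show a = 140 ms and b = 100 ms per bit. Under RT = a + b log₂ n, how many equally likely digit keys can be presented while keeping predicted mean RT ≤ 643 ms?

32

Set 140 + 100·log₂ n ≤ 643 → log₂ n ≤ (643 − 140)/100 = 5.0300.
So n ≤ 2^5.0300 = 32.672; the largest integer n is 32.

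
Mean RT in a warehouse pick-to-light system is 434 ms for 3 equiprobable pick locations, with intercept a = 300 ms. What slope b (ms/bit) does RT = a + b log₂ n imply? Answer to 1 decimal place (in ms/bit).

log₂(3) = 1.5850 bits.
b = (RT − a)/log₂ n = (434 − 300) / 1.5850 = 84.545 ms/bit.

84.5 ms/bit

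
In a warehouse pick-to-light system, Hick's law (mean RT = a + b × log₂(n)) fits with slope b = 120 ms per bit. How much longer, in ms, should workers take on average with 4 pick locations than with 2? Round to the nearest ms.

120 ms

The intercept a cancels: ΔRT = b·(log₂ n₂ − log₂ n₁) = b·log₂(n₂/n₁).
log₂(4) − log₂(2) = log₂(4/2) = log₂(2) = 1.
ΔRT = 120 × 1.0000 = 120.000 ms.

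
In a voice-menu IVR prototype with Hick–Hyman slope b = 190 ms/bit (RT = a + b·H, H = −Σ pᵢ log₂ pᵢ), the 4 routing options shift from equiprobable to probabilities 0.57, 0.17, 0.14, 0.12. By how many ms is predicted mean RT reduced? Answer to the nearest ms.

Equiprobable entropy H₀ = log₂ 4 = 2.0000 bits.
Skewed entropy H = −Σ pᵢ log₂ pᵢ = 1.6610 bits.
ΔRT = b·(H₀ − H) = 190 × 0.3390 = 64.41 ms.

64 ms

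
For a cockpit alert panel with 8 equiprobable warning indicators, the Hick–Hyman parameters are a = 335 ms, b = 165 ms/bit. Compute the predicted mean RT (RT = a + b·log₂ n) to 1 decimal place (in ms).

log₂(8) = 3 bits, so RT = 335 + 165 × 3 ≈ 830.000 ms.

830.0 ms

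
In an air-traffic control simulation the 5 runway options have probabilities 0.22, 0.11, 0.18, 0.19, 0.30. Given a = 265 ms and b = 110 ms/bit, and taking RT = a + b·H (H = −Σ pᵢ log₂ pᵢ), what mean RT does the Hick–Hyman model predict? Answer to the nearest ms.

513 ms

Entropy contributions −pᵢ log₂ pᵢ: 0.4806, 0.3503, 0.4453, 0.4552, 0.5211; sum H = 2.2525 bits.
RT = a + bH = 265 + 110·2.2525 = 512.77 ms.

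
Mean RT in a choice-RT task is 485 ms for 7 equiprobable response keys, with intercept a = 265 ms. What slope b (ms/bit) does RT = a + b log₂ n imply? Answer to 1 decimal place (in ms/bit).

78.4 ms/bit

log₂(7) = 2.8074 bits.
b = (RT − a)/log₂ n = (485 − 265) / 2.8074 = 78.366 ms/bit.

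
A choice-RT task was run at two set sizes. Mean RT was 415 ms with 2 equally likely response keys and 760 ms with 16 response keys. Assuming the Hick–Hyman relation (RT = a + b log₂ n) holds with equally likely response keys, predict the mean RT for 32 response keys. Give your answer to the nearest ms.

875 ms

With log₂ n on the abscissa the relation is linear; from the two conditions:
  b = (760 − 415) / (log₂ 16 − log₂ 2) = 345 / (4 − 1) = 115 ms/bit
  a = 415 − 115 × 1 = 300 ms
Then RT(32) = 300 + 115 × log₂ 32 = 300 + 115 × 5 ≈ 875.000 ms.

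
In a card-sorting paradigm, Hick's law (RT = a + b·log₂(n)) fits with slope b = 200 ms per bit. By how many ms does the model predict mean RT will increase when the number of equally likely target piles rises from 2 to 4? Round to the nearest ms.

ΔRT = (a + b log₂ n₂) − (a + b log₂ n₁) = b·(log₂ n₂ − log₂ n₁).
log₂(4) − log₂(2) = log₂(4/2) = log₂(2) = 1.
ΔRT = 200 × 1.0000 = 200.000 ms.

200 ms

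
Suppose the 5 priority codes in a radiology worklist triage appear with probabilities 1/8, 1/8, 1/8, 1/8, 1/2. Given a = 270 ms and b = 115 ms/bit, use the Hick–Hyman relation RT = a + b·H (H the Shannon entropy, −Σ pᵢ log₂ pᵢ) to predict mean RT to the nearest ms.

Each term −pᵢ log₂ pᵢ: 0.125·3 + 0.125·3 + 0.125·3 + 0.125·3 + 0.5·1; summed, H = 2.000 bits.
Mean RT = a + bH = 270 + 115·2.000 = 500.00 ms.

500 ms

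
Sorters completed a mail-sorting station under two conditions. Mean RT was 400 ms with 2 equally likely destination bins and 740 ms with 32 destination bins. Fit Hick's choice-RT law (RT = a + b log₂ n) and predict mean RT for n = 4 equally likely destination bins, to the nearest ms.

485 ms

RT is linear in log₂ n, so two points fix the line:
  b = (740 − 400) / (log₂ 32 − log₂ 2) = 340 / (5 − 1) = 85 ms/bit
  a = 400 − 85 × 1 = 315 ms
Then RT(4) = 315 + 85 × log₂ 4 = 315 + 85 × 2 ≈ 485.000 ms.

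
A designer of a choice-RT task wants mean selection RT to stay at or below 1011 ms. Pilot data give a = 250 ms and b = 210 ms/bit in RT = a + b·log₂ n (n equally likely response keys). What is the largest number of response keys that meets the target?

Information budget: (1011 − 250)/210 = 3.6238 bits, so n ≤ 2^3.6238 = 12.328 → at most 12.

12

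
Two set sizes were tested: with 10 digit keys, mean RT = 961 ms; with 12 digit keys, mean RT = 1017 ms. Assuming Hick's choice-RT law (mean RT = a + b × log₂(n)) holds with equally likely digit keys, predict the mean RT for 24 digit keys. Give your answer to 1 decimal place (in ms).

1229.9 ms

With log₂ n on the abscissa the relation is linear; from the two conditions:
  b = (1017 − 961) / (log₂ 12 − log₂ 10) = 56 / (3.5850 − 3.3219) = 212.900 ms/bit
  a = 961 − 212.900 × 3.3219 = 253.762 ms
Then RT(24) = 253.762 + 212.900 × log₂ 24 = 253.762 + 212.900 × 4.5850 ≈ 1229.900 ms.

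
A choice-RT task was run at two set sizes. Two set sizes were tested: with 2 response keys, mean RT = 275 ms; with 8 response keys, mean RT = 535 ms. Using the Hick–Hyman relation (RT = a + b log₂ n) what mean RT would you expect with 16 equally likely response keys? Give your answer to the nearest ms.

Solve the two-equation system in a and b:
  b = (535 − 275) / (log₂ 8 − log₂ 2) = 260 / (3 − 1) = 130 ms/bit
  a = 275 − 130 × 1 = 145 ms
Then RT(16) = 145 + 130 × log₂ 16 = 145 + 130 × 4 ≈ 665.000 ms.

665 ms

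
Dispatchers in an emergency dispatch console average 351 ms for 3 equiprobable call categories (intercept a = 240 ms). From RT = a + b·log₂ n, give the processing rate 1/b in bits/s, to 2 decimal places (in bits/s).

b = (351 − 240)/log₂ 3 = 111/1.5850 = 70.033 ms per bit = 0.07003 s/bit; the reciprocal is 14.279 bits/s.

14.28 bits/s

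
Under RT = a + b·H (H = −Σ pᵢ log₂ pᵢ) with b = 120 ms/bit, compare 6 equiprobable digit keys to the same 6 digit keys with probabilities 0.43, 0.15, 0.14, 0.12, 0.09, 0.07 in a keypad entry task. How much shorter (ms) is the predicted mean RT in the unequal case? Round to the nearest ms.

Equiprobable entropy H₀ = log₂ 6 = 2.5850 bits.
Skewed entropy H = −Σ pᵢ log₂ pᵢ = 2.2795 bits.
ΔRT = b·(H₀ − H) = 120 × 0.3055 = 36.66 ms.

37 ms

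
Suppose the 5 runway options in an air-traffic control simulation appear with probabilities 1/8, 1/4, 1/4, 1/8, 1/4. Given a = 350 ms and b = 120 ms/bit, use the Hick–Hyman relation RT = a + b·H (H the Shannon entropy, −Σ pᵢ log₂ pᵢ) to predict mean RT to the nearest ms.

620 ms

H = −Σ pᵢ log₂ pᵢ = 0.125·3 + 0.25·2 + 0.25·2 + 0.125·3 + 0.25·2 = 2.250 bits.
RT = 350 + 120 × 2.250 = 620.00 ms.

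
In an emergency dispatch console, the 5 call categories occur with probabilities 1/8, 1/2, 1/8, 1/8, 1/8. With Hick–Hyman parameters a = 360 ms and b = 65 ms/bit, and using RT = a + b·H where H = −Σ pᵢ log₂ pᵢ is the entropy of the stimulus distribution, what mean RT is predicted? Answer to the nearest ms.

490 ms

Each term −pᵢ log₂ pᵢ: 0.125·3 + 0.5·1 + 0.125·3 + 0.125·3 + 0.125·3; summed, H = 2.000 bits.
Mean RT = a + bH = 360 + 65·2.000 = 490.00 ms.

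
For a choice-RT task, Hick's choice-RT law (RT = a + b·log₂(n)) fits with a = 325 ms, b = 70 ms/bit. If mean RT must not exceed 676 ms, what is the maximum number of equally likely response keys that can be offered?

Information budget: (676 − 325)/70 = 5.0143 bits, so n ≤ 2^5.0143 = 32.318 → at most 32.

32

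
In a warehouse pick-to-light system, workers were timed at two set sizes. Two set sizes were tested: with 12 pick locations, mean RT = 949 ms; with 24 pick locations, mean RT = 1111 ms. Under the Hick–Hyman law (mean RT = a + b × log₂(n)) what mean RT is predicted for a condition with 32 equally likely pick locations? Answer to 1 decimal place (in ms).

1178.2 ms

Fit slope and intercept:
  b = (1111 − 949) / (log₂ 24 − log₂ 12) = 162 / (4.5850 − 3.5850) = 162.000 ms/bit
  a = 949 − 162.000 × 3.5850 = 368.236 ms
Then RT(32) = 368.236 + 162.000 × log₂ 32 = 368.236 + 162.000 × 5 ≈ 1178.236 ms.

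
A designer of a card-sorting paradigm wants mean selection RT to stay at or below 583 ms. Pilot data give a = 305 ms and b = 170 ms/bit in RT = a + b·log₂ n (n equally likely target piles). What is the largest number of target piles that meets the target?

Information budget: (583 − 305)/170 = 1.6353 bits, so n ≤ 2^1.6353 = 3.107 → at most 3.

3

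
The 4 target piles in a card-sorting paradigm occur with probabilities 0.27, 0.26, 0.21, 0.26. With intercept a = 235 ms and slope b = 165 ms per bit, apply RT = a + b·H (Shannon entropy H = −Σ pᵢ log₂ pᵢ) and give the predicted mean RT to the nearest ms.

564 ms

H = 0.27·log₂(1/0.27) + 0.26·log₂(1/0.26) + 0.21·log₂(1/0.21) + 0.26·log₂(1/0.26) = 1.9934 bits.
RT = 235 + 165 × 1.9934 = 563.91 ms.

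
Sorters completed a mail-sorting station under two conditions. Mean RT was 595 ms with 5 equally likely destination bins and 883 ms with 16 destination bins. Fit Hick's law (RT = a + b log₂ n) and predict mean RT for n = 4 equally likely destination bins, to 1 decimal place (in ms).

RT is linear in log₂ n, so two points fix the line:
  b = (883 − 595) / (log₂ 16 − log₂ 5) = 288 / (4 − 2.3219) = 171.626 ms/bit
  a = 595 − 171.626 × 2.3219 = 196.498 ms
Then RT(4) = 196.498 + 171.626 × log₂ 4 = 196.498 + 171.626 × 2 ≈ 539.749 ms.

539.7 ms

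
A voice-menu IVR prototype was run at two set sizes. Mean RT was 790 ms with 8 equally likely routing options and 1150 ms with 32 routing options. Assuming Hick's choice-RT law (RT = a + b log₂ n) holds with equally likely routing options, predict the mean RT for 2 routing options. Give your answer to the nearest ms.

430 ms

With log₂ n on the abscissa the relation is linear; from the two conditions:
  b = (1150 − 790) / (log₂ 32 − log₂ 8) = 360 / (5 − 3) = 180 ms/bit
  a = 790 − 180 × 3 = 250 ms
Then RT(2) = 250 + 180 × log₂ 2 = 250 + 180 × 1 ≈ 430.000 ms.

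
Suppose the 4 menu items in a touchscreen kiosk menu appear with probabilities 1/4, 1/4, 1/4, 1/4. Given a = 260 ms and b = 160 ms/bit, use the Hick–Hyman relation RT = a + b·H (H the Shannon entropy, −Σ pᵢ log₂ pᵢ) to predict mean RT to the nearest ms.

580 ms

H = −Σ pᵢ log₂ pᵢ = 0.25·2 + 0.25·2 + 0.25·2 + 0.25·2 = 2.000 bits.
RT = 260 + 160 × 2.000 = 580.00 ms.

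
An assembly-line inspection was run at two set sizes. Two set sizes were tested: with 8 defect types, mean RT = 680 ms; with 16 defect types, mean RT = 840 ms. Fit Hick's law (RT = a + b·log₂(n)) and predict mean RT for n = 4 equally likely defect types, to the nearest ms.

520 ms

With log₂ n on the abscissa the relation is linear; from the two conditions:
  b = (840 − 680) / (log₂ 16 − log₂ 8) = 160 / (4 − 3) = 160 ms/bit
  a = 680 − 160 × 3 = 200 ms
Then RT(4) = 200 + 160 × log₂ 4 = 200 + 160 × 2 ≈ 520.000 ms.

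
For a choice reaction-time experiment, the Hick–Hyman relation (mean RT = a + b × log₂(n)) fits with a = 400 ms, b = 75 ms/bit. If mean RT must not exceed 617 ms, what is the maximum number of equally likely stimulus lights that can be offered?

7

75·log₂ n ≤ 617 − 400 = 217, giving log₂ n ≤ 2.8933 and n ≤ 7.430. The largest whole number is 7.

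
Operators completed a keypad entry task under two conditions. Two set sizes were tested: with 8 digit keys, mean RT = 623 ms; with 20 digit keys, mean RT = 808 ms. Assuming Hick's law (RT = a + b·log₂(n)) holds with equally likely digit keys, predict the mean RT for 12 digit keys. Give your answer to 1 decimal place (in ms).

Solve the two-equation system in a and b:
  b = (808 − 623) / (log₂ 20 − log₂ 8) = 185 / (4.3219 − 3) = 139.947 ms/bit
  a = 623 − 139.947 × 3 = 203.159 ms
Then RT(12) = 203.159 + 139.947 × log₂ 12 = 203.159 + 139.947 × 3.5850 ≈ 704.864 ms.

704.9 ms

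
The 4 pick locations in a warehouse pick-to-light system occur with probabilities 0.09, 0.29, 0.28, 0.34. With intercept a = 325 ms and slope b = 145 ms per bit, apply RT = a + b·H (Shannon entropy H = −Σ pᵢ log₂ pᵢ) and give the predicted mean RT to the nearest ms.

597 ms

H = 0.09·log₂(1/0.09) + 0.29·log₂(1/0.29) + 0.28·log₂(1/0.28) + 0.34·log₂(1/0.34) = 1.8740 bits.
RT = 325 + 145 × 1.8740 = 596.72 ms.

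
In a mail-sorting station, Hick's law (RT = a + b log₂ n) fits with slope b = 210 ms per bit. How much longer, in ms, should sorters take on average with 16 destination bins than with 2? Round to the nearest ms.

630 ms

Only the slope matters, since a is common to both: ΔRT = b·log₂(n₂/n₁).
log₂(16) − log₂(2) = log₂(16/2) = log₂(8) = 3.
ΔRT = 210 × 3.0000 = 630.000 ms.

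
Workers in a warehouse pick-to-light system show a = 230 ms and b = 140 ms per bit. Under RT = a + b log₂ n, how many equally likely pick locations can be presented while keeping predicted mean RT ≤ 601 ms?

140·log₂ n ≤ 601 − 230 = 371, giving log₂ n ≤ 2.6500 and n ≤ 6.277. The largest whole number is 6.

6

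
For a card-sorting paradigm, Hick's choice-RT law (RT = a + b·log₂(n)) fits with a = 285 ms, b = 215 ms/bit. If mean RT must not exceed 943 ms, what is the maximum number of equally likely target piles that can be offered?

Information budget: (943 − 285)/215 = 3.0605 bits, so n ≤ 2^3.0605 = 8.342 → at most 8.

8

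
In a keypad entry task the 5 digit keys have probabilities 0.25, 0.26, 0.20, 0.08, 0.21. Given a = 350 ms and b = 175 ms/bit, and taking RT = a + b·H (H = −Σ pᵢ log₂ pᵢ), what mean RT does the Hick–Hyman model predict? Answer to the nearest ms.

741 ms

H = 0.25·log₂(1/0.25) + 0.26·log₂(1/0.26) + 0.20·log₂(1/0.20) + 0.08·log₂(1/0.08) + 0.21·log₂(1/0.21) = 2.2340 bits.
RT = 350 + 175 × 2.2340 = 740.95 ms.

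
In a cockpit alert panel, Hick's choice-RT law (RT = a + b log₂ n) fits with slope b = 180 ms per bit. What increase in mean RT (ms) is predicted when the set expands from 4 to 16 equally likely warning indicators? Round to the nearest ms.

Only the slope matters, since a is common to both: ΔRT = b·log₂(n₂/n₁).
log₂(16) − log₂(4) = log₂(16/4) = log₂(4) = 2.
ΔRT = 180 × 2.0000 = 360.000 ms.

360 ms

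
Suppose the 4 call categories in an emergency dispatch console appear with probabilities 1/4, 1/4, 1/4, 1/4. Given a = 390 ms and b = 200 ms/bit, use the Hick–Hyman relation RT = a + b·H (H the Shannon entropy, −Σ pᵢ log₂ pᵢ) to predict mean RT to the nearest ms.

H = −Σ pᵢ log₂ pᵢ = 0.25·2 + 0.25·2 + 0.25·2 + 0.25·2 = 2.000 bits.
RT = 390 + 200 × 2.000 = 790.00 ms.

790 ms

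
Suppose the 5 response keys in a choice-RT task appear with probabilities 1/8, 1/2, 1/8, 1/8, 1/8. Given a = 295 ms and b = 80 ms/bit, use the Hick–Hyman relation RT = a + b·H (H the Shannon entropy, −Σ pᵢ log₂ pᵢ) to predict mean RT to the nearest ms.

H = −Σ pᵢ log₂ pᵢ = 0.125·3 + 0.5·1 + 0.125·3 + 0.125·3 + 0.125·3 = 2.000 bits.
RT = 295 + 80 × 2.000 = 455.00 ms.

455 ms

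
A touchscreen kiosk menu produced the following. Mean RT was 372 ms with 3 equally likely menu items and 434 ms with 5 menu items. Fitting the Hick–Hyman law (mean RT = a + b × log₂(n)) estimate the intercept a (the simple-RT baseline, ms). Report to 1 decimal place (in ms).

b = (RT₂ − RT₁)/(log₂ n₂ − log₂ n₁) = (434 − 372)/(2.3219 − 1.5850) = 84.129 ms/bit.
Intercept: a = 372 − 84.129·log₂(3) = 238.659 ms.

238.7 ms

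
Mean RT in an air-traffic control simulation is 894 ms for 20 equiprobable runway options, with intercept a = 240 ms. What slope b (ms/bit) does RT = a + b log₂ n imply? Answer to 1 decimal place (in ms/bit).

151.3 ms/bit

log₂(20) = 4.3219 bits.
b = (RT − a)/log₂ n = (894 − 240) / 4.3219 = 151.321 ms/bit.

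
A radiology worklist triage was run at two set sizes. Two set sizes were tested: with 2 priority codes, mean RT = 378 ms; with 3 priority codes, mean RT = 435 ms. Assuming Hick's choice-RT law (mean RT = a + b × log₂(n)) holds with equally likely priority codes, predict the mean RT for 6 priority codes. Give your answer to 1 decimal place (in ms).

RT is linear in log₂ n, so two points fix the line:
  b = (435 − 378) / (log₂ 3 − log₂ 2) = 57 / (1.5850 − 1) = 97.442 ms/bit
  a = 378 − 97.442 × 1 = 280.558 ms
Then RT(6) = 280.558 + 97.442 × log₂ 6 = 280.558 + 97.442 × 2.5850 ≈ 532.442 ms.

532.4 ms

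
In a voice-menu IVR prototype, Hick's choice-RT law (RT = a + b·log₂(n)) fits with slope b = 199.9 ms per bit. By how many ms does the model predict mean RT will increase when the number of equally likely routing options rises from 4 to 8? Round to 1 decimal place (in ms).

199.9 ms

ΔRT = (a + b log₂ n₂) − (a + b log₂ n₁) = b·(log₂ n₂ − log₂ n₁).
log₂(8) − log₂(4) = log₂(8/4) = log₂(2) = 1.
ΔRT = 199.9 × 1.0000 = 199.900 ms.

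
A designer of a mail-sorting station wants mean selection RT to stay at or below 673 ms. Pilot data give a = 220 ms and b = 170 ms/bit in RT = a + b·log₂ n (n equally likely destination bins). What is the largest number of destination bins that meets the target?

6

170·log₂ n ≤ 673 − 220 = 453, giving log₂ n ≤ 2.6647 and n ≤ 6.341. The largest whole number is 6.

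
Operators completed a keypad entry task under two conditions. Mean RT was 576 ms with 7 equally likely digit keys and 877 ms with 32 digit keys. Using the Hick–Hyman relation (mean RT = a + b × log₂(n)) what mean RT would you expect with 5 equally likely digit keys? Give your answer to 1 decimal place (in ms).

509.4 ms

Solve the two-equation system in a and b:
  b = (877 − 576) / (log₂ 32 − log₂ 7) = 301 / (5 − 2.8074) = 137.277 ms/bit
  a = 576 − 137.277 × 2.8074 = 190.614 ms
Then RT(5) = 190.614 + 137.277 × log₂ 5 = 190.614 + 137.277 × 2.3219 ≈ 509.362 ms.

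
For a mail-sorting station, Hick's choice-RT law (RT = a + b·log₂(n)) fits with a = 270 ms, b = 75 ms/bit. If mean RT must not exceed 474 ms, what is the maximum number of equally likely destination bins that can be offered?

Set 270 + 75·log₂ n ≤ 474 → log₂ n ≤ (474 − 270)/75 = 2.7200.
So n ≤ 2^2.7200 = 6.589; the largest integer n is 6.

6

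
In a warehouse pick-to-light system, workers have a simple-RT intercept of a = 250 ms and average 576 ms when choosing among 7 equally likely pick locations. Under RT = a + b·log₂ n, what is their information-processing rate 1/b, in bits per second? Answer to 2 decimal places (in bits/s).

8.61 bits/s

Choice component = 576 − 250 = 326 ms over log₂(7) = 2.8074 bits.
b = 326 / 2.8074 = 116.124 ms/bit, so 1/b = 8.612 bits/s.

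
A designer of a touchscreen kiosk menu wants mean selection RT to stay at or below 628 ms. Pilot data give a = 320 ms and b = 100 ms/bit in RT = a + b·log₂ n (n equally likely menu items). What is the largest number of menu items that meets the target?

8

Set 320 + 100·log₂ n ≤ 628 → log₂ n ≤ (628 − 320)/100 = 3.0800.
So n ≤ 2^3.0800 = 8.456; the largest integer n is 8.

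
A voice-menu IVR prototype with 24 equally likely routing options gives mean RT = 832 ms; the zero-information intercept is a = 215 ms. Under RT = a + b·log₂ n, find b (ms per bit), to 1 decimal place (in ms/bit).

log₂(24) = 4.5850 bits.
b = (RT − a)/log₂ n = (832 − 215) / 4.5850 = 134.570 ms/bit.

134.6 ms/bit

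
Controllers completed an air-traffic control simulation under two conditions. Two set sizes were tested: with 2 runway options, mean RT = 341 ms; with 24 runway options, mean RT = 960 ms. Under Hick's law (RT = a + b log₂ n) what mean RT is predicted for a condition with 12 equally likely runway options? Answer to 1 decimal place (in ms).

787.3 ms

RT is linear in log₂ n, so two points fix the line:
  b = (960 − 341) / (log₂ 24 − log₂ 2) = 619 / (4.5850 − 1) = 172.666 ms/bit
  a = 341 − 172.666 × 1 = 168.334 ms
Then RT(12) = 168.334 + 172.666 × log₂ 12 = 168.334 + 172.666 × 3.5850 ≈ 787.334 ms.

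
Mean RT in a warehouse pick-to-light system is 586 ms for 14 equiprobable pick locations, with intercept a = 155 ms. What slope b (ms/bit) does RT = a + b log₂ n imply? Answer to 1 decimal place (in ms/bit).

14 alternatives carry log₂ 14 = 3.8074 bits; the choice cost is 586 − 155 = 431 ms, so b = 431/3.8074 = 113.202 ms/bit.

113.2 ms/bit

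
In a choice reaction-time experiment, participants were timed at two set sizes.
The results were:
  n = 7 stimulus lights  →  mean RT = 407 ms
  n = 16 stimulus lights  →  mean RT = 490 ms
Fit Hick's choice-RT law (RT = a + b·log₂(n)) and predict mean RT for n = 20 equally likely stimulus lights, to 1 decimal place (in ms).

Solve the two-equation system in a and b:
  b = (490 − 407) / (log₂ 16 − log₂ 7) = 83 / (4 − 2.8074) = 69.593 ms/bit
  a = 407 − 69.593 × 2.8074 = 211.627 ms
Then RT(20) = 211.627 + 69.593 × log₂ 20 = 211.627 + 69.593 × 4.3219 ≈ 512.404 ms.

512.4 ms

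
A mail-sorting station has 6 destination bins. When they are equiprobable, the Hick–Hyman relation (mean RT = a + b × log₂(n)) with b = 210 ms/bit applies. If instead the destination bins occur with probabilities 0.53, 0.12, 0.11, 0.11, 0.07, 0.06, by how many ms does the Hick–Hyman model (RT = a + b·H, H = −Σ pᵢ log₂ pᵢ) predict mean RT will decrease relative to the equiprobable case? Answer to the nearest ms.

109 ms

Equiprobable entropy H₀ = log₂ 6 = 2.5850 bits.
Skewed entropy H = −Σ pᵢ log₂ pᵢ = 2.0652 bits.
ΔRT = b·(H₀ − H) = 210 × 0.5198 = 109.16 ms.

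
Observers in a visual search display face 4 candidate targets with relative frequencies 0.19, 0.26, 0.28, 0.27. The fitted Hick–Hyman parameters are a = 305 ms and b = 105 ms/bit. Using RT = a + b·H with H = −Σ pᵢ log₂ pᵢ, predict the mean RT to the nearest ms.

513 ms

Entropy contributions −pᵢ log₂ pᵢ: 0.4552, 0.5053, 0.5142, 0.5100; sum H = 1.9848 bits.
RT = a + bH = 305 + 105·1.9848 = 513.40 ms.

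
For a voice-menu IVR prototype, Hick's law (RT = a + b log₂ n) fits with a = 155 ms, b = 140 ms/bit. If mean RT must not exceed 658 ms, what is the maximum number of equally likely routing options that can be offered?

Information budget: (658 − 155)/140 = 3.5929 bits, so n ≤ 2^3.5929 = 12.066 → at most 12.

12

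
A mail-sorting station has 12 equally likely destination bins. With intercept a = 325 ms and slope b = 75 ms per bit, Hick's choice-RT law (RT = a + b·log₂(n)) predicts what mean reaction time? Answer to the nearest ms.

594 ms

log₂(12) = 3.5850 bits, so RT = 325 + 75 × 3.5850 ≈ 593.872 ms.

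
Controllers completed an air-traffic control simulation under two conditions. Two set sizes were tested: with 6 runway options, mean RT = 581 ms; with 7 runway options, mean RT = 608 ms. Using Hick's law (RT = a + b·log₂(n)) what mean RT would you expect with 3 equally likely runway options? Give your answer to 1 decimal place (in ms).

459.6 ms

Solve the two-equation system in a and b:
  b = (608 − 581) / (log₂ 7 − log₂ 6) = 27 / (2.8074 − 2.5850) = 121.407 ms/bit
  a = 581 − 121.407 × 2.5850 = 267.167 ms
Then RT(3) = 267.167 + 121.407 × log₂ 3 = 267.167 + 121.407 × 1.5850 ≈ 459.593 ms.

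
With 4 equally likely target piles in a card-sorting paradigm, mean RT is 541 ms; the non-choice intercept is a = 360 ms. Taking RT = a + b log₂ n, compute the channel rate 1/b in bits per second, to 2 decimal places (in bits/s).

Choice component = 541 − 360 = 181 ms over log₂(4) = 2 bits.
b = 181 / 2 = 90.500 ms/bit, so 1/b = 11.050 bits/s.

11.05 bits/s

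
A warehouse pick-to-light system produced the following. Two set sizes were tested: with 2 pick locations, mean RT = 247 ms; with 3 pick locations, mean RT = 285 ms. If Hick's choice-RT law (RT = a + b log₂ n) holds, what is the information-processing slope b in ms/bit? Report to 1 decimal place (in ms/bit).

65.0 ms/bit

b = (RT₂ − RT₁)/(log₂ n₂ − log₂ n₁) = (285 − 247)/(1.5850 − 1) = 64.961 ms/bit.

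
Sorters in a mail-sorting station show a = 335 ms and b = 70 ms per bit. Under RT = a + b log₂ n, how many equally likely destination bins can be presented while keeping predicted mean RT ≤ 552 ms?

8

Set 335 + 70·log₂ n ≤ 552 → log₂ n ≤ (552 − 335)/70 = 3.1000.
So n ≤ 2^3.1000 = 8.574; the largest integer n is 8.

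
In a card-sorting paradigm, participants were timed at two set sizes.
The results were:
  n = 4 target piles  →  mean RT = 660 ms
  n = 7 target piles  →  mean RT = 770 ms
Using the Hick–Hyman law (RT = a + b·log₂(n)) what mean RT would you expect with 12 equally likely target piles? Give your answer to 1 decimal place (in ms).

875.9 ms

Fit slope and intercept:
  b = (770 − 660) / (log₂ 7 − log₂ 4) = 110 / (2.8074 − 2) = 136.247 ms/bit
  a = 660 − 136.247 × 2 = 387.505 ms
Then RT(12) = 387.505 + 136.247 × log₂ 12 = 387.505 + 136.247 × 3.5850 ≈ 875.947 ms.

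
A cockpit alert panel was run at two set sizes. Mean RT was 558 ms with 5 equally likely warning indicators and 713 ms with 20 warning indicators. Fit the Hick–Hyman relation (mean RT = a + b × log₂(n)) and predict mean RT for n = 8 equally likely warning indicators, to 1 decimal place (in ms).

610.6 ms

Solve the two-equation system in a and b:
  b = (713 − 558) / (log₂ 20 − log₂ 5) = 155 / (4.3219 − 2.3219) = 77.500 ms/bit
  a = 558 − 77.500 × 2.3219 = 378.051 ms
Then RT(8) = 378.051 + 77.500 × log₂ 8 = 378.051 + 77.500 × 3 ≈ 610.551 ms.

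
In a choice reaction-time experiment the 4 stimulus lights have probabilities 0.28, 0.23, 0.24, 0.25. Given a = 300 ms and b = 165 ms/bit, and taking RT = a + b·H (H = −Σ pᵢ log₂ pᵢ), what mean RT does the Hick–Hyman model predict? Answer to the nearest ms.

Entropy contributions −pᵢ log₂ pᵢ: 0.5142, 0.4877, 0.4941, 0.5000; sum H = 1.9960 bits.
RT = a + bH = 300 + 165·1.9960 = 629.34 ms.

629 ms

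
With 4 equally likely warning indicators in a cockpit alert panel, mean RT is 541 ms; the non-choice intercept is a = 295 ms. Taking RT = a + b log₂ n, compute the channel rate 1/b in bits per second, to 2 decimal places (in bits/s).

b = (541 − 295)/log₂ 4 = 246/2 = 123.000 ms per bit = 0.12300 s/bit; the reciprocal is 8.130 bits/s.

8.13 bits/s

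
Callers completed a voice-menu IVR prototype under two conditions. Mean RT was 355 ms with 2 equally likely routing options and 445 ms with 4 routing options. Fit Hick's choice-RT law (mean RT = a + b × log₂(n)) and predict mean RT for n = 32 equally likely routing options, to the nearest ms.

715 ms

With log₂ n on the abscissa the relation is linear; from the two conditions:
  b = (445 − 355) / (log₂ 4 − log₂ 2) = 90 / (2 − 1) = 90 ms/bit
  a = 355 − 90 × 1 = 265 ms
Then RT(32) = 265 + 90 × log₂ 32 = 265 + 90 × 5 ≈ 715.000 ms.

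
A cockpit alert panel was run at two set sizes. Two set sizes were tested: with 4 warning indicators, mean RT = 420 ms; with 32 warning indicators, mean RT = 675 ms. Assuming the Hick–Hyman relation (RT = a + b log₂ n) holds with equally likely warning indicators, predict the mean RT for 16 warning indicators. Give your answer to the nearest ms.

590 ms

With log₂ n on the abscissa the relation is linear; from the two conditions:
  b = (675 − 420) / (log₂ 32 − log₂ 4) = 255 / (5 − 2) = 85 ms/bit
  a = 420 − 85 × 2 = 250 ms
Then RT(16) = 250 + 85 × log₂ 16 = 250 + 85 × 4 ≈ 590.000 ms.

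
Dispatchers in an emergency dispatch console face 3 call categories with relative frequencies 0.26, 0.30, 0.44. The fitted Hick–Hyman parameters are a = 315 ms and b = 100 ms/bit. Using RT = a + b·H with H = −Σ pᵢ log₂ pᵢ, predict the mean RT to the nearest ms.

470 ms

H = 0.26·log₂(1/0.26) + 0.30·log₂(1/0.30) + 0.44·log₂(1/0.44) = 1.5475 bits.
RT = 315 + 100 × 1.5475 = 469.75 ms.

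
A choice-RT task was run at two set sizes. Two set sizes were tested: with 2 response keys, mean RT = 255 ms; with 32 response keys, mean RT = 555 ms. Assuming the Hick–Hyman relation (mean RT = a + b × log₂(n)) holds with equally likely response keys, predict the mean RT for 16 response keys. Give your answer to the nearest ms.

480 ms

Fit slope and intercept:
  b = (555 − 255) / (log₂ 32 − log₂ 2) = 300 / (5 − 1) = 75 ms/bit
  a = 255 − 75 × 1 = 180 ms
Then RT(16) = 180 + 75 × log₂ 16 = 180 + 75 × 4 ≈ 480.000 ms.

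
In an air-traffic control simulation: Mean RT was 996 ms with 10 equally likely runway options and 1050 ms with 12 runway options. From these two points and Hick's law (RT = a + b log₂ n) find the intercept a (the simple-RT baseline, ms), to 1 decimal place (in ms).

314.0 ms

b = (RT₂ − RT₁)/(log₂ n₂ − log₂ n₁) = (1050 − 996)/(3.5850 − 3.3219) = 205.296 ms/bit.
a = RT₁ − b·log₂ n₁ = 996 − 205.296 × 3.3219 = 314.020 ms.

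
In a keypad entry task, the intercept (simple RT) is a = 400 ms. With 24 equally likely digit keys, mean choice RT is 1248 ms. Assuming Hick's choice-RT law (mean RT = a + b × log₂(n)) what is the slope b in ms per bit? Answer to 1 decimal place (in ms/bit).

24 alternatives carry log₂ 24 = 4.5850 bits; the choice cost is 1248 − 400 = 848 ms, so b = 848/4.5850 = 184.952 ms/bit.

185.0 ms/bit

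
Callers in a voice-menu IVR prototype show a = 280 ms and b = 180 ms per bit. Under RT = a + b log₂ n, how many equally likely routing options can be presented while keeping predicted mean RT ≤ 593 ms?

Set 280 + 180·log₂ n ≤ 593 → log₂ n ≤ (593 − 280)/180 = 1.7389.
So n ≤ 2^1.7389 = 3.338; the largest integer n is 3.

3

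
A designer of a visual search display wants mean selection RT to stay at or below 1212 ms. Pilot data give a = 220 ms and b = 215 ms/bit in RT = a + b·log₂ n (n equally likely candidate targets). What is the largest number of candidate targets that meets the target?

Information budget: (1212 − 220)/215 = 4.6140 bits, so n ≤ 2^4.6140 = 24.487 → at most 24.

24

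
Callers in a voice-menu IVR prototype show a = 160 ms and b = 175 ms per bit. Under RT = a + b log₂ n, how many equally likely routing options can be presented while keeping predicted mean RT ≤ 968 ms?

24

Set 160 + 175·log₂ n ≤ 968 → log₂ n ≤ (968 − 160)/175 = 4.6171.
So n ≤ 2^4.6171 = 24.541; the largest integer n is 24.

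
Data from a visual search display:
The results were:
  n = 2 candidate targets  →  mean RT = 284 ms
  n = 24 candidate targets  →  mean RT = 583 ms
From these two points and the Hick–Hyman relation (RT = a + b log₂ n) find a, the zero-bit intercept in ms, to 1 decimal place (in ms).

b = (RT₂ − RT₁)/(log₂ n₂ − log₂ n₁) = (583 − 284)/(4.5850 − 1) = 83.404 ms/bit.
Intercept: a = 284 − 83.404·log₂(2) = 200.596 ms.

200.6 ms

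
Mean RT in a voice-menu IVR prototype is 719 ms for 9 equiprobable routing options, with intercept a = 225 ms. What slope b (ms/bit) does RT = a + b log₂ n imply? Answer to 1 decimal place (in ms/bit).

log₂(9) = 3.1699 bits.
b = (RT − a)/log₂ n = (719 − 225) / 3.1699 = 155.840 ms/bit.

155.8 ms/bit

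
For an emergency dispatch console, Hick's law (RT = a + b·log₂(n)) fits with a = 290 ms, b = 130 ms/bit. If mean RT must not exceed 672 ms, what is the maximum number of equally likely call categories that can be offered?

7

Set 290 + 130·log₂ n ≤ 672 → log₂ n ≤ (672 − 290)/130 = 2.9385.
So n ≤ 2^2.9385 = 7.666; the largest integer n is 7.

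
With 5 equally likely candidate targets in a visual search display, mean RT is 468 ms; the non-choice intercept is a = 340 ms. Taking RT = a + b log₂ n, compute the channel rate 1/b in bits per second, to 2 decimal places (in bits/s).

18.14 bits/s

Choice component = 468 − 340 = 128 ms over log₂(5) = 2.3219 bits.
b = 128 / 2.3219 = 55.127 ms/bit, so 1/b = 18.140 bits/s.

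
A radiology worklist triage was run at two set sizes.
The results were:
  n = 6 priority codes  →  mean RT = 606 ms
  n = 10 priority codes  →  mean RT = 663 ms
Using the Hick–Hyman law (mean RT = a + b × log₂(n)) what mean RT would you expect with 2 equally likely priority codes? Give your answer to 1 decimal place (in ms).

483.4 ms

With log₂ n on the abscissa the relation is linear; from the two conditions:
  b = (663 − 606) / (log₂ 10 − log₂ 6) = 57 / (3.3219 − 2.5850) = 77.344 ms/bit
  a = 606 − 77.344 × 2.5850 = 406.068 ms
Then RT(2) = 406.068 + 77.344 × log₂ 2 = 406.068 + 77.344 × 1 ≈ 483.412 ms.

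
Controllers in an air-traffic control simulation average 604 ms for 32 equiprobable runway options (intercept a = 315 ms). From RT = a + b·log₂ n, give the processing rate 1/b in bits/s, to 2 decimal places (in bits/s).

Choice component = 604 − 315 = 289 ms over log₂(32) = 5 bits.
b = 289 / 5 = 57.800 ms/bit, so 1/b = 17.301 bits/s.

17.30 bits/s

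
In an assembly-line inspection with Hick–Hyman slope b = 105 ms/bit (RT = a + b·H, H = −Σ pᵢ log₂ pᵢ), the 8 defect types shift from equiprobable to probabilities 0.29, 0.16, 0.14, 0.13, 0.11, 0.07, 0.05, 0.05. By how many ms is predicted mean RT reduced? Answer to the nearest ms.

The RT saving is b·ΔH. Equiprobable H₀ = log₂(8) = 3.0000 bits; with the given probabilities H = 2.7717 bits.
b·(H₀ − H) = 105 × (3.0000 − 2.7717) = 23.97 ms.

24 ms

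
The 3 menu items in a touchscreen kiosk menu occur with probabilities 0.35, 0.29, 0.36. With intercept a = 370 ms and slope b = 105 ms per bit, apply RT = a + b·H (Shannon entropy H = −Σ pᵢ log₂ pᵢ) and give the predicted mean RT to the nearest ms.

H = 0.35·log₂(1/0.35) + 0.29·log₂(1/0.29) + 0.36·log₂(1/0.36) = 1.5786 bits.
RT = 370 + 105 × 1.5786 = 535.76 ms.

536 ms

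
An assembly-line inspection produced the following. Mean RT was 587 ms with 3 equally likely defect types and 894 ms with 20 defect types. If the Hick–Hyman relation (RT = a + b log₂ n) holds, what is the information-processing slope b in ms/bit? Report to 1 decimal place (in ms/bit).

The slope on a log₂ axis is (894 − 587) / (4.3219 − 1.5850) = 112.168 ms/bit.

112.2 ms/bit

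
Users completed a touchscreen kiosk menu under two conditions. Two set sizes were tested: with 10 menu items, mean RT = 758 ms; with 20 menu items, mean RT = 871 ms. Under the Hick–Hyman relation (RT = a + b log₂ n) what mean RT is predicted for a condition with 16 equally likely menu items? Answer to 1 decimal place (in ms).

834.6 ms

Fit slope and intercept:
  b = (871 − 758) / (log₂ 20 − log₂ 10) = 113 / (4.3219 − 3.3219) = 113.000 ms/bit
  a = 758 − 113.000 × 3.3219 = 382.622 ms
Then RT(16) = 382.622 + 113.000 × log₂ 16 = 382.622 + 113.000 × 4 ≈ 834.622 ms.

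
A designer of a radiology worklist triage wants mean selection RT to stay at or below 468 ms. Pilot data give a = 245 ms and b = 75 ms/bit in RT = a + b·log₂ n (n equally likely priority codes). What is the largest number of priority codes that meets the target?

7

Information budget: (468 − 245)/75 = 2.9733 bits, so n ≤ 2^2.9733 = 7.853 → at most 7.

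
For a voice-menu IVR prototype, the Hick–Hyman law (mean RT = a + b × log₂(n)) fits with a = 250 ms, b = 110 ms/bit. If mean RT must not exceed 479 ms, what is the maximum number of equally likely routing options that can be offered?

Set 250 + 110·log₂ n ≤ 479 → log₂ n ≤ (479 − 250)/110 = 2.0818.
So n ≤ 2^2.0818 = 4.233; the largest integer n is 4.

4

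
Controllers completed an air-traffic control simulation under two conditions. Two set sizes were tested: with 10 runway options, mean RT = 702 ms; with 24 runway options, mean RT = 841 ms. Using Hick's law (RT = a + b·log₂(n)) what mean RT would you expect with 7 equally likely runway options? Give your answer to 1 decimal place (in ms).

Fit slope and intercept:
  b = (841 − 702) / (log₂ 24 − log₂ 10) = 139 / (4.5850 − 3.3219) = 110.052 ms/bit
  a = 702 − 110.052 × 3.3219 = 336.414 ms
Then RT(7) = 336.414 + 110.052 × log₂ 7 = 336.414 + 110.052 × 2.8074 ≈ 645.370 ms.

645.4 ms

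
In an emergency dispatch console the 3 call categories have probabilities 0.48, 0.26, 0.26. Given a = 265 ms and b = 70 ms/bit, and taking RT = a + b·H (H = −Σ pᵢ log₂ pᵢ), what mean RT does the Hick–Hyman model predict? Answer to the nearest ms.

Entropy contributions −pᵢ log₂ pᵢ: 0.5083, 0.5053, 0.5053; sum H = 1.5188 bits.
RT = a + bH = 265 + 70·1.5188 = 371.32 ms.

371 ms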